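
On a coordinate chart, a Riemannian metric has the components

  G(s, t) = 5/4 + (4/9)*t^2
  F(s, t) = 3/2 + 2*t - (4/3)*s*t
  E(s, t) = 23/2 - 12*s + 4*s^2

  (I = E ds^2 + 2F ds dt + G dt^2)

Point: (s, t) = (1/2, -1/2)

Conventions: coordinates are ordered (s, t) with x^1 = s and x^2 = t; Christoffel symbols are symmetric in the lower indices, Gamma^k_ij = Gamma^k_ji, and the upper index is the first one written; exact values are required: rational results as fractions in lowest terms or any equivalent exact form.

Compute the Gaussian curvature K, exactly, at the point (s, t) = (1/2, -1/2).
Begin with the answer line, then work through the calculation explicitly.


Answer: K = -6048/344569

E = 13/2, F = 5/6, G = 49/36, EG - F^2 = 587/72 at the point
E_s = -8, E_t = 0, F_s = 2/3, F_t = 4/3, G_s = 0, G_t = -4/9
E_tt = 0, F_st = -4/3, G_ss = 0
Compute both Brioschi determinants and normalise by (EG - F^2)^2.
M1 = [[-E_tt/2 + F_st - G_ss/2, E_s/2, F_s - E_t/2], [F_t - G_s/2, E, F], [G_t/2, F, G]] = [[-4/3, -4, 2/3], [4/3, 13/2, 5/6], [-2/9, 5/6, 49/36]]; det M1 = -7/6
M2 = [[0, E_t/2, G_s/2], [E_t/2, E, F], [G_s/2, F, G]] = [[0, 0, 0], [0, 13/2, 5/6], [0, 5/6, 49/36]]; det M2 = 0
det M1 - det M2 = -7/6; K = -7/6 / (587/72)^2 = -6048/344569


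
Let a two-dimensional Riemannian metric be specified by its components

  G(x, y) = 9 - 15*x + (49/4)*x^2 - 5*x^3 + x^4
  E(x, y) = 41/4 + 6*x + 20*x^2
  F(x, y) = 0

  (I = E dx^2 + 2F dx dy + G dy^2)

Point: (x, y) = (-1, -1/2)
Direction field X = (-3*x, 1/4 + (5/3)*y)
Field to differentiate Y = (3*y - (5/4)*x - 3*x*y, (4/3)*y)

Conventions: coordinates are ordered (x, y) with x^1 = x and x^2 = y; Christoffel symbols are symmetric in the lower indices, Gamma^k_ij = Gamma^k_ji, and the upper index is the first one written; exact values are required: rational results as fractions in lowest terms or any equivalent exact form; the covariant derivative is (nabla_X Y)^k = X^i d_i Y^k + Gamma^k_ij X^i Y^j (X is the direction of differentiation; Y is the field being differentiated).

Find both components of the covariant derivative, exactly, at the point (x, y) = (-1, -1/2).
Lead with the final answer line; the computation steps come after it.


Answer: (nabla_X Y)^x = 543/388, (nabla_X Y)^y = -187/1872

E = 97/4, F = 0, G = 169/4 at the point
E_x = -34, E_y = 0, F_x = 0, F_y = 0, G_x = -117/2, G_y = 0
EG - F^2 = 16393/16;  g^inv = (16/16393) * [[169/4, 0], [0, 97/4]]
first-kind symbols [ij,l] = (1/2)(d_i g_jl + d_j g_il - d_l g_ij): [xx,x] = E_x/2 = -17, [xx,y] = F_x - E_y/2 = 0, [xy,x] = E_y/2 = 0, [xy,y] = G_x/2 = -117/4, [yy,x] = F_y - G_x/2 = 117/4, [yy,y] = G_y/2 = 0
Gamma^x_ij = (G*[ij,x] - F*[ij,y])/(EG - F^2), Gamma^y_ij = (E*[ij,y] - F*[ij,x])/(EG - F^2)
Gamma_xxx = -68/97, Gamma_xxy = 0, Gamma_xyy = 117/97, Gamma_yxx = 0, Gamma_yxy = -9/13, Gamma_yyy = 0
X = (3, -7/12), Y = (-7/4, -2/3) at the point


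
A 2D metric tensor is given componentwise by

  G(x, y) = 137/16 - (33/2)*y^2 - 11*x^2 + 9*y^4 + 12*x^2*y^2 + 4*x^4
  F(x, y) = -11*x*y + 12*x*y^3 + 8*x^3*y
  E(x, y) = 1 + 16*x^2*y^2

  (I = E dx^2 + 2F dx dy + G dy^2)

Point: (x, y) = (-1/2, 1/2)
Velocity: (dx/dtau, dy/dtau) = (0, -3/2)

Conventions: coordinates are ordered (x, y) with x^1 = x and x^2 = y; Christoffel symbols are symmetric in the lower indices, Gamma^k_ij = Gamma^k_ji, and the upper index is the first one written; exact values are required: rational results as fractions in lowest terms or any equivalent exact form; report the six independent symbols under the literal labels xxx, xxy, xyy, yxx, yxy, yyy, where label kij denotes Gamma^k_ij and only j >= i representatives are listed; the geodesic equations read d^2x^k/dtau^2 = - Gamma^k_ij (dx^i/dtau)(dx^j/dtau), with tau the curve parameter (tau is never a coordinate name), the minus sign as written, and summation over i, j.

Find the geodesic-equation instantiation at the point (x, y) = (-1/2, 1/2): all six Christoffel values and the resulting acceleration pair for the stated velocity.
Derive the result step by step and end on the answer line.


E = 2, F = 3/2, G = 13/4 at the point
E_x = -4, E_y = 4, F_x = -1, F_y = 0, G_x = 6, G_y = -9
EG - F^2 = 17/4;  g^inv = (4/17) * [[13/4, -3/2], [-3/2, 2]]
first-kind symbols [ij,l] = (1/2)(d_i g_jl + d_j g_il - d_l g_ij): [xx,x] = E_x/2 = -2, [xx,y] = F_x - E_y/2 = -3, [xy,x] = E_y/2 = 2, [xy,y] = G_x/2 = 3, [yy,x] = F_y - G_x/2 = -3, [yy,y] = G_y/2 = -9/2
Gamma^x_ij = (G*[ij,x] - F*[ij,y])/(EG - F^2), Gamma^y_ij = (E*[ij,y] - F*[ij,x])/(EG - F^2)
Gamma_xxx = -8/17, Gamma_xxy = 8/17, Gamma_xyy = -12/17, Gamma_yxx = -12/17, Gamma_yxy = 12/17, Gamma_yyy = -18/17
d^2x/dtau^2 = -(Gamma_xxx*(0)^2 + 2*Gamma_xxy*(0)*(-3/2) + Gamma_xyy*(-3/2)^2) = 27/17
d^2y/dtau^2 = -(Gamma_yxx*(0)^2 + 2*Gamma_yxy*(0)*(-3/2) + Gamma_yyy*(-3/2)^2) = 81/34

Answer: Gamma_xxx = -8/17, Gamma_xxy = 8/17, Gamma_xyy = -12/17, Gamma_yxx = -12/17, Gamma_yxy = 12/17, Gamma_yyy = -18/17; accelerations (d^2x/dtau^2, d^2y/dtau^2) = (27/17, 81/34)


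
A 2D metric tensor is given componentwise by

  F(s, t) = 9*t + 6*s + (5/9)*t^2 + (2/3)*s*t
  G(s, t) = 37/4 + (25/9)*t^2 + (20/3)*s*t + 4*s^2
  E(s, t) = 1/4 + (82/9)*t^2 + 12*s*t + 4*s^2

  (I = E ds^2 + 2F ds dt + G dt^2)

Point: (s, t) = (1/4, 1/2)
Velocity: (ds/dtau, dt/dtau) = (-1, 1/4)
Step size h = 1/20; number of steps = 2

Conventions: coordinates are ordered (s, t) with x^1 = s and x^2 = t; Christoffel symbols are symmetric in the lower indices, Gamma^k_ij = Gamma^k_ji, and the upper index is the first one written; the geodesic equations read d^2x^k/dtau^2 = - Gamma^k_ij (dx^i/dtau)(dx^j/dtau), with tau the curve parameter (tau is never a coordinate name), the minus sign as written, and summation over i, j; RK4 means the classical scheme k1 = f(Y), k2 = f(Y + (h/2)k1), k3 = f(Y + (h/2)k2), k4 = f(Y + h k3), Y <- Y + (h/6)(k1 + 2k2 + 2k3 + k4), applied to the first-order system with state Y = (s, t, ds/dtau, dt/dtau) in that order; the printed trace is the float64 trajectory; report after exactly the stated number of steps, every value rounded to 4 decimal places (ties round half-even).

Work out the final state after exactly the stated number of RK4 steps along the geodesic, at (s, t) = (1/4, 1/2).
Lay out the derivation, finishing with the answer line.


f(Y) = (ds/dtau, dt/dtau, -Gamma^s_ij Y'^i Y'^j, -Gamma^t_ij Y'^i Y'^j) with the Gammas evaluated at the stage position; h = 0.050000; intermediate values shown to 6 dp
step 0: s = 0.2500, t = 0.5000, ds/dtau = -1.0000, dt/dtau = 0.2500
step 1:
  k1: at (s, t) = (0.250000, 0.500000), (ds/dtau, dt/dtau) = (-1.000000, 0.250000); Gamma_sss = 5.010764, Gamma_sst = 5.933406, Gamma_stt = 7.564131, Gamma_tss = -2.802043, Gamma_tst = -3.106003, Gamma_ttt = -4.066411; k1 = (-1.000000, 0.250000, -2.516819, 1.503193)
  k2: at (s, t) = (0.225000, 0.506250), (ds/dtau, dt/dtau) = (-1.062920, 0.287580); Gamma_sss = 5.172213, Gamma_sst = 6.260889, Gamma_stt = 8.209582, Gamma_tss = -2.865543, Gamma_tst = -3.273384, Gamma_ttt = -4.405423; k2 = (-1.062920, 0.287580, -2.694929, 1.600648)
  k3: at (s, t) = (0.223427, 0.507189), (ds/dtau, dt/dtau) = (-1.067373, 0.290016); Gamma_sss = 5.181003, Gamma_sst = 6.274901, Gamma_stt = 8.232995, Gamma_tss = -2.871006, Gamma_tst = -3.282272, Gamma_ttt = -4.419808; k3 = (-1.067373, 0.290016, -2.710253, 1.610552)
  k4: at (s, t) = (0.196631, 0.514501), (ds/dtau, dt/dtau) = (-1.135513, 0.330528); Gamma_sss = 5.353993, Gamma_sst = 6.637721, Gamma_stt = 8.961208, Gamma_tss = -2.938783, Gamma_tst = -3.466617, Gamma_ttt = -4.799604; k4 = (-1.135513, 0.330528, -2.899862, 1.711414)
  Y <- Y + (h/6)(k1 + 2k2 + 2k3 + k4): s = 0.1967, t = 0.5145, ds/dtau = -1.1352, dt/dtau = 0.3303
step 2:
  k1: at (s, t) = (0.196699, 0.514464), (ds/dtau, dt/dtau) = (-1.135225, 0.330308); Gamma_sss = 5.353594, Gamma_sst = 6.637023, Gamma_stt = 8.959960, Gamma_tss = -2.938557, Gamma_tst = -3.466202, Gamma_ttt = -4.798878; k1 = (-1.135225, 0.330308, -2.899509, 1.711127)
  k2: at (s, t) = (0.168319, 0.522722), (ds/dtau, dt/dtau) = (-1.207713, 0.373087); Gamma_sss = 5.535837, Gamma_sst = 7.034468, Gamma_stt = 9.774051, Gamma_tss = -3.009007, Gamma_tst = -3.666358, Gamma_ttt = -5.219675; k2 = (-1.207713, 0.373087, -3.095694, 1.811409)
  k3: at (s, t) = (0.166506, 0.523791), (ds/dtau, dt/dtau) = (-1.212618, 0.375594); Gamma_sss = 5.546519, Gamma_sst = 7.052897, Gamma_stt = 9.806438, Gamma_tss = -3.015407, Gamma_tst = -3.677675, Gamma_ttt = -5.239012; k3 = (-1.212618, 0.375594, -3.114728, 1.823045)
  k4: at (s, t) = (0.136068, 0.533244), (ds/dtau, dt/dtau) = (-1.290962, 0.421461); Gamma_sss = 5.739551, Gamma_sst = 7.493106, Gamma_stt = 10.727829, Gamma_tss = -3.088872, Gamma_tst = -3.897354, Gamma_ttt = -5.710905; k4 = (-1.290962, 0.421461, -3.317166, 1.921262)
  Y <- Y + (h/6)(k1 + 2k2 + 2k3 + k4): s = 0.1361, t = 0.5332, ds/dtau = -1.2905, dt/dtau = 0.4212

Answer: s = 0.1361, t = 0.5332, ds/dtau = -1.2905, dt/dtau = 0.4212


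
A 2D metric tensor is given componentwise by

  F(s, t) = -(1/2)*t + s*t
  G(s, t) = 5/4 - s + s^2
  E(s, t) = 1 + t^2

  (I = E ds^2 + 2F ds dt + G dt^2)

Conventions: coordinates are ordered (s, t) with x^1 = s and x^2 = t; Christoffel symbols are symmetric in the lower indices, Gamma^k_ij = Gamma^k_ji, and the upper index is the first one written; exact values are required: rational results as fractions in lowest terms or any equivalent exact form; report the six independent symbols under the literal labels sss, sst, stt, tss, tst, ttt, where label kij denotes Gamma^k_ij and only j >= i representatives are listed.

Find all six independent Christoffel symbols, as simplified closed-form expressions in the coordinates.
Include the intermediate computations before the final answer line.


E = 1 + t^2; F = -(1/2)*t + s*t; G = 5/4 - s + s^2
Gamma^k_ij = (1/2) g^{kl} (d_i g_jl + d_j g_il - d_l g_ij), with g^inv = (1/(EG-F^2)) [[G, -F], [-F, E]]
first partials: E_s = 0, E_t = 2*t, F_s = t, F_t = -1/2 + s, G_s = -1 + 2*s, G_t = 0
D = EG - F^2 = 5/4 - s + t^2 + s^2
expanded: Gamma^s_ss = (G E_s - 2F F_s + F E_t)/(2D), Gamma^s_st = (G E_t - F G_s)/(2D), Gamma^s_tt = (2G F_t - G G_s - F G_t)/(2D), Gamma^t_ss = (2E F_s - E E_t - F E_s)/(2D), Gamma^t_st = (E G_s - F E_t)/(2D), Gamma^t_tt = (E G_t - 2F F_t + F G_s)/(2D); substitute and cancel common factors

Answer: Gamma_sss = 0, Gamma_sst = 4*t/(4*s^2 - 4*s + 4*t^2 + 5), Gamma_stt = 0, Gamma_tss = 0, Gamma_tst = (4*s - 2)/(4*s^2 - 4*s + 4*t^2 + 5), Gamma_ttt = 0


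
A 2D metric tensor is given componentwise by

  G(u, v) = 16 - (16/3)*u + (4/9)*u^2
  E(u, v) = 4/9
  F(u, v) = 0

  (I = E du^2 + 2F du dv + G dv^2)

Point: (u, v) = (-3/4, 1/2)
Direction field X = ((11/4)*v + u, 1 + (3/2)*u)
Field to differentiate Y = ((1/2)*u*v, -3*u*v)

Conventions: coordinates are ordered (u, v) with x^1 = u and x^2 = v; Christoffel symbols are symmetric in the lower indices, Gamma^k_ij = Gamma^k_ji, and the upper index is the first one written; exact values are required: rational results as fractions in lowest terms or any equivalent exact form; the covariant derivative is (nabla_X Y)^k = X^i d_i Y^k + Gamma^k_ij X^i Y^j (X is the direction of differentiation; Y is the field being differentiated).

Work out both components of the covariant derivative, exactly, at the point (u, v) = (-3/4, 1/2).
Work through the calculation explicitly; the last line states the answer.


E = 4/9, F = 0, G = 81/4 at the point
E_u = 0, E_v = 0, F_u = 0, F_v = 0, G_u = -6, G_v = 0
EG - F^2 = 9;  g^inv = (1/9) * [[81/4, 0], [0, 4/9]]
first-kind symbols [ij,l] = (1/2)(d_i g_jl + d_j g_il - d_l g_ij): [uu,u] = E_u/2 = 0, [uu,v] = F_u - E_v/2 = 0, [uv,u] = E_v/2 = 0, [uv,v] = G_u/2 = -3, [vv,u] = F_v - G_u/2 = 3, [vv,v] = G_v/2 = 0
Gamma^u_ij = (G*[ij,u] - F*[ij,v])/(EG - F^2), Gamma^v_ij = (E*[ij,v] - F*[ij,u])/(EG - F^2)
Gamma_uuu = 0, Gamma_uuv = 0, Gamma_uvv = 27/4, Gamma_vuu = 0, Gamma_vuv = -4/27, Gamma_vvv = 0
X = (5/8, -1/8), Y = (-3/16, 9/8) at the point

Answer: (nabla_X Y)^u = -191/256, (nabla_X Y)^v = -191/144


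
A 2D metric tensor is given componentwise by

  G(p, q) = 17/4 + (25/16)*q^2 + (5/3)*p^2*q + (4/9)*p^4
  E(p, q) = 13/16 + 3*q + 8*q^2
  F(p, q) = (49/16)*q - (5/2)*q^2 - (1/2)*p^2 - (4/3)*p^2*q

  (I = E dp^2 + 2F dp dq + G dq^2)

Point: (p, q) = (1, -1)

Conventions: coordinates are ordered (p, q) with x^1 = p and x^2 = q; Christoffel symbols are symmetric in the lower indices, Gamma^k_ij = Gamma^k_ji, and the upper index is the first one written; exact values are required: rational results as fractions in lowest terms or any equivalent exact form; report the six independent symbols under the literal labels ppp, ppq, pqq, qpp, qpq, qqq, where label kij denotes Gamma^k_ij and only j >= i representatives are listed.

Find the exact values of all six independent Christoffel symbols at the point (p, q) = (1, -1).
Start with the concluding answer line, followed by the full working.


Answer: Gamma_ppp = 11123/1243, Gamma_ppq = -28957/3729, Gamma_pqq = 160759/22374, Gamma_qpp = 13671/1243, Gamma_qpq = -10155/1243, Gamma_qqq = 54023/7458

E = 93/16, F = -227/48, G = 661/144 at the point
E_p = 0, E_q = -13, F_p = 5/3, F_q = 323/48, G_p = -14/9, G_q = -35/24
EG - F^2 = 1243/288;  g^inv = (288/1243) * [[661/144, 227/48], [227/48, 93/16]]
first-kind symbols [ij,l] = (1/2)(d_i g_jl + d_j g_il - d_l g_ij): [pp,p] = E_p/2 = 0, [pp,q] = F_p - E_q/2 = 49/6, [pq,p] = E_q/2 = -13/2, [pq,q] = G_p/2 = -7/9, [qq,p] = F_q - G_p/2 = 1081/144, [qq,q] = G_q/2 = -35/48
Gamma^p_ij = (G*[ij,p] - F*[ij,q])/(EG - F^2), Gamma^q_ij = (E*[ij,q] - F*[ij,p])/(EG - F^2)


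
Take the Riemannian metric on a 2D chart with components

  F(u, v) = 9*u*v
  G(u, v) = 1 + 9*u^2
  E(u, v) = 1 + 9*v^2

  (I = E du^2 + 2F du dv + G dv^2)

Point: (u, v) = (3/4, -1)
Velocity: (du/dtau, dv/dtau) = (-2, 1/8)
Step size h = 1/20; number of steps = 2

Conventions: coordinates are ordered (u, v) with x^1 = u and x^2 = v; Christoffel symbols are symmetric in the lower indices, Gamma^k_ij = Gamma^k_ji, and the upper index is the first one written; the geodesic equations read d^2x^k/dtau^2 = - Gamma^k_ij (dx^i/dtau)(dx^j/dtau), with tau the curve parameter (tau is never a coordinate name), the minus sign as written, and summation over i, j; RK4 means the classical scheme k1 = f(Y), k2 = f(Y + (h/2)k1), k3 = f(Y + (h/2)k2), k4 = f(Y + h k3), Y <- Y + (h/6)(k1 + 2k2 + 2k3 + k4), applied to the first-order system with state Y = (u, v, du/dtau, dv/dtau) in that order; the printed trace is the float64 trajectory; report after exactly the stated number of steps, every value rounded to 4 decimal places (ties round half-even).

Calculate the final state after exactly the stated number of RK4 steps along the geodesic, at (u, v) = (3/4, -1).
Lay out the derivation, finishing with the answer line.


f(Y) = (du/dtau, dv/dtau, -Gamma^u_ij Y'^i Y'^j, -Gamma^v_ij Y'^i Y'^j) with the Gammas evaluated at the stage position; h = 0.050000; intermediate values shown to 6 dp
step 0: u = 0.7500, v = -1.0000, du/dtau = -2.0000, dv/dtau = 0.1250
step 1:
  k1: at (u, v) = (0.750000, -1.000000), (du/dtau, dv/dtau) = (-2.000000, 0.125000); Gamma_uuu = 0.000000, Gamma_uuv = -0.597510, Gamma_uvv = 0.000000, Gamma_vuu = 0.000000, Gamma_vuv = 0.448133, Gamma_vvv = 0.000000; k1 = (-2.000000, 0.125000, -0.298755, 0.224066)
  k2: at (u, v) = (0.700000, -0.996875), (du/dtau, dv/dtau) = (-2.007469, 0.130602); Gamma_uuu = 0.000000, Gamma_uuv = -0.625051, Gamma_uvv = 0.000000, Gamma_vuu = 0.000000, Gamma_vuv = 0.438907, Gamma_vvv = 0.000000; k2 = (-2.007469, 0.130602, -0.327750, 0.230144)
  k3: at (u, v) = (0.699813, -0.996735), (du/dtau, dv/dtau) = (-2.008194, 0.130754); Gamma_uuu = 0.000000, Gamma_uuv = -0.625175, Gamma_uvv = 0.000000, Gamma_vuu = 0.000000, Gamma_vuv = 0.438939, Gamma_vvv = 0.000000; k3 = (-2.008194, 0.130754, -0.328315, 0.230512)
  k4: at (u, v) = (0.649590, -0.993462), (du/dtau, dv/dtau) = (-2.016416, 0.136526); Gamma_uuu = 0.000000, Gamma_uuv = -0.653574, Gamma_uvv = 0.000000, Gamma_vuu = 0.000000, Gamma_vuv = 0.427349, Gamma_vvv = 0.000000; k4 = (-2.016416, 0.136526, -0.359848, 0.235292)
  Y <- Y + (h/6)(k1 + 2k2 + 2k3 + k4): u = 0.6496, v = -0.9935, du/dtau = -2.0164, dv/dtau = 0.1365
step 2:
  k1: at (u, v) = (0.649602, -0.993465), (du/dtau, dv/dtau) = (-2.016423, 0.136506); Gamma_uuu = 0.000000, Gamma_uuv = -0.653567, Gamma_uvv = 0.000000, Gamma_vuu = 0.000000, Gamma_vuv = 0.427351, Gamma_vvv = 0.000000; k1 = (-2.016423, 0.136506, -0.359792, 0.235259)
  k2: at (u, v) = (0.599192, -0.990052), (du/dtau, dv/dtau) = (-2.025418, 0.142387); Gamma_uuu = 0.000000, Gamma_uuv = -0.682632, Gamma_uvv = 0.000000, Gamma_vuu = 0.000000, Gamma_vuv = 0.413137, Gamma_vvv = 0.000000; k2 = (-2.025418, 0.142387, -0.393733, 0.238292)
  k3: at (u, v) = (0.598967, -0.989905), (du/dtau, dv/dtau) = (-2.026266, 0.142463); Gamma_uuu = 0.000000, Gamma_uuv = -0.682795, Gamma_uvv = 0.000000, Gamma_vuu = 0.000000, Gamma_vuv = 0.413142, Gamma_vvv = 0.000000; k3 = (-2.026266, 0.142463, -0.394202, 0.238522)
  k4: at (u, v) = (0.548289, -0.986342), (du/dtau, dv/dtau) = (-2.036133, 0.148432); Gamma_uuu = 0.000000, Gamma_uuv = -0.712365, Gamma_uvv = 0.000000, Gamma_vuu = 0.000000, Gamma_vuv = 0.395990, Gamma_vvv = 0.000000; k4 = (-2.036133, 0.148432, -0.430591, 0.239358)
  Y <- Y + (h/6)(k1 + 2k2 + 2k3 + k4): u = 0.5483, v = -0.9863, du/dtau = -2.0361, dv/dtau = 0.1484

Answer: u = 0.5483, v = -0.9863, du/dtau = -2.0361, dv/dtau = 0.1484


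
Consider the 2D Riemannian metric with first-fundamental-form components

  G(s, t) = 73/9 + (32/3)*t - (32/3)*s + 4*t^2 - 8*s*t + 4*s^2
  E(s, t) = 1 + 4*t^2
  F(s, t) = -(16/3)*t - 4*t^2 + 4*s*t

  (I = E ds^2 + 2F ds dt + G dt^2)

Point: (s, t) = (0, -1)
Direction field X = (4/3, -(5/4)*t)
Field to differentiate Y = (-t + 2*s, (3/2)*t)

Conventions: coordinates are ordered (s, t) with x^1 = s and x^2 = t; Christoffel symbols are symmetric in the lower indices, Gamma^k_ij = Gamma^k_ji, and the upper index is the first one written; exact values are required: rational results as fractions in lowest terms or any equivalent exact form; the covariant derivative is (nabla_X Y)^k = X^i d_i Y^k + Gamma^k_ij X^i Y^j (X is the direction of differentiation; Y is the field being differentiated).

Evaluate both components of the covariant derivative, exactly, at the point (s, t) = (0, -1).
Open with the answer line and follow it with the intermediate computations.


Answer: (nabla_X Y)^s = 347/588, (nabla_X Y)^t = 627/392

E = 5, F = 4/3, G = 13/9 at the point
E_s = 0, E_t = -8, F_s = -4, F_t = 8/3, G_s = -8/3, G_t = 8/3
EG - F^2 = 49/9;  g^inv = (9/49) * [[13/9, -4/3], [-4/3, 5]]
first-kind symbols [ij,l] = (1/2)(d_i g_jl + d_j g_il - d_l g_ij): [ss,s] = E_s/2 = 0, [ss,t] = F_s - E_t/2 = 0, [st,s] = E_t/2 = -4, [st,t] = G_s/2 = -4/3, [tt,s] = F_t - G_s/2 = 4, [tt,t] = G_t/2 = 4/3
Gamma^s_ij = (G*[ij,s] - F*[ij,t])/(EG - F^2), Gamma^t_ij = (E*[ij,t] - F*[ij,s])/(EG - F^2)
Gamma_sss = 0, Gamma_sst = -36/49, Gamma_stt = 36/49, Gamma_tss = 0, Gamma_tst = -12/49, Gamma_ttt = 12/49
X = (4/3, 5/4), Y = (1, -3/2) at the point


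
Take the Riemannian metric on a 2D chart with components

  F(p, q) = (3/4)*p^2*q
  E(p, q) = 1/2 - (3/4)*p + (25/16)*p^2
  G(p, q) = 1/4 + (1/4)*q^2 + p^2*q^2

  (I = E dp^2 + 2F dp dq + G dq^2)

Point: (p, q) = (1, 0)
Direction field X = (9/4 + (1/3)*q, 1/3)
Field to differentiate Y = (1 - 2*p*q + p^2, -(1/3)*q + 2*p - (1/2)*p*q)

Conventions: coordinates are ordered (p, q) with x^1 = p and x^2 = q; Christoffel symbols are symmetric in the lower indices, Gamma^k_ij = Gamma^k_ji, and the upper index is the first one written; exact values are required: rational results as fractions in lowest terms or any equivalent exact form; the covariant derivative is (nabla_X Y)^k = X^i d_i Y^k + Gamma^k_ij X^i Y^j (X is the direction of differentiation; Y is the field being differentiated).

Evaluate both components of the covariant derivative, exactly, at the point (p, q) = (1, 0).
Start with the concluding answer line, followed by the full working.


Answer: (nabla_X Y)^p = 58/7, (nabla_X Y)^q = 38/9

E = 21/16, F = 0, G = 1/4 at the point
E_p = 19/8, E_q = 0, F_p = 0, F_q = 3/4, G_p = 0, G_q = 0
EG - F^2 = 21/64;  g^inv = (64/21) * [[1/4, 0], [0, 21/16]]
first-kind symbols [ij,l] = (1/2)(d_i g_jl + d_j g_il - d_l g_ij): [pp,p] = E_p/2 = 19/16, [pp,q] = F_p - E_q/2 = 0, [pq,p] = E_q/2 = 0, [pq,q] = G_p/2 = 0, [qq,p] = F_q - G_p/2 = 3/4, [qq,q] = G_q/2 = 0
Gamma^p_ij = (G*[ij,p] - F*[ij,q])/(EG - F^2), Gamma^q_ij = (E*[ij,q] - F*[ij,p])/(EG - F^2)
Gamma_ppp = 19/21, Gamma_ppq = 0, Gamma_pqq = 4/7, Gamma_qpp = 0, Gamma_qpq = 0, Gamma_qqq = 0
X = (9/4, 1/3), Y = (2, 2) at the point


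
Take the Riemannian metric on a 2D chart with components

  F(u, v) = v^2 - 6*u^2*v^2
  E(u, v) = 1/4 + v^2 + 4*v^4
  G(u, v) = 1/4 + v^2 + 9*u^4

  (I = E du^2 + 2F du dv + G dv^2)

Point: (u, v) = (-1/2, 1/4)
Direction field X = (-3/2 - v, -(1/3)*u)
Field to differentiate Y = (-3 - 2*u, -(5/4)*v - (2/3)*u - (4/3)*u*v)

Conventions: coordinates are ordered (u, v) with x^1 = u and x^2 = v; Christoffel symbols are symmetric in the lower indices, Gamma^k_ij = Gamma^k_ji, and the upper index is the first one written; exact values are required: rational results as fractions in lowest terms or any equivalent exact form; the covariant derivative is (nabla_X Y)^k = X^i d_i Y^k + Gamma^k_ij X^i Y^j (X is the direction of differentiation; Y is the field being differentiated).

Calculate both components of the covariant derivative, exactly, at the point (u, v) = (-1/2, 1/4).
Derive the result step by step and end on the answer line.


E = 21/64, F = -1/32, G = 7/8 at the point
E_u = 0, E_v = 3/4, F_u = 3/8, F_v = -1/4, G_u = -9/2, G_v = 1/2
EG - F^2 = 293/1024;  g^inv = (1024/293) * [[7/8, 1/32], [1/32, 21/64]]
first-kind symbols [ij,l] = (1/2)(d_i g_jl + d_j g_il - d_l g_ij): [uu,u] = E_u/2 = 0, [uu,v] = F_u - E_v/2 = 0, [uv,u] = E_v/2 = 3/8, [uv,v] = G_u/2 = -9/4, [vv,u] = F_v - G_u/2 = 2, [vv,v] = G_v/2 = 1/4
Gamma^u_ij = (G*[ij,u] - F*[ij,v])/(EG - F^2), Gamma^v_ij = (E*[ij,v] - F*[ij,u])/(EG - F^2)
Gamma_uuu = 0, Gamma_uuv = 264/293, Gamma_uvv = 1800/293, Gamma_vuu = 0, Gamma_vuv = -744/293, Gamma_vvv = 148/293
X = (-7/4, 1/6), Y = (-2, 3/16) at the point

Answer: (nabla_X Y)^u = 7257/2344, (nabla_X Y)^v = 70633/21096


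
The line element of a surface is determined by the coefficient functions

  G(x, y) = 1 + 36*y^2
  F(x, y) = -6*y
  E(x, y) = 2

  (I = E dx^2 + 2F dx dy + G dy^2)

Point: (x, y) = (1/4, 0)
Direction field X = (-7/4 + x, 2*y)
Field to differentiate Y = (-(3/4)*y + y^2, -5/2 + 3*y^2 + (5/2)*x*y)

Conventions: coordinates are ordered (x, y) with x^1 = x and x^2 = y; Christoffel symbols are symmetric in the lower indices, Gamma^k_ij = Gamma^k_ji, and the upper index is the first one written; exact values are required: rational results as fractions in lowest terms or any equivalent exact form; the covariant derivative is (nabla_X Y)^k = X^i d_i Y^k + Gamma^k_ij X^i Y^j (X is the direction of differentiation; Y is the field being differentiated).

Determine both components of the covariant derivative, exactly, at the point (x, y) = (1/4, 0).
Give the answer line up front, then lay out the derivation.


Answer: (nabla_X Y)^x = 0, (nabla_X Y)^y = 0

E = 2, F = 0, G = 1 at the point
E_x = 0, E_y = 0, F_x = 0, F_y = -6, G_x = 0, G_y = 0
EG - F^2 = 2;  g^inv = (1/2) * [[1, 0], [0, 2]]
first-kind symbols [ij,l] = (1/2)(d_i g_jl + d_j g_il - d_l g_ij): [xx,x] = E_x/2 = 0, [xx,y] = F_x - E_y/2 = 0, [xy,x] = E_y/2 = 0, [xy,y] = G_x/2 = 0, [yy,x] = F_y - G_x/2 = -6, [yy,y] = G_y/2 = 0
Gamma^x_ij = (G*[ij,x] - F*[ij,y])/(EG - F^2), Gamma^y_ij = (E*[ij,y] - F*[ij,x])/(EG - F^2)
Gamma_xxx = 0, Gamma_xxy = 0, Gamma_xyy = -3, Gamma_yxx = 0, Gamma_yxy = 0, Gamma_yyy = 0
X = (-3/2, 0), Y = (0, -5/2) at the point


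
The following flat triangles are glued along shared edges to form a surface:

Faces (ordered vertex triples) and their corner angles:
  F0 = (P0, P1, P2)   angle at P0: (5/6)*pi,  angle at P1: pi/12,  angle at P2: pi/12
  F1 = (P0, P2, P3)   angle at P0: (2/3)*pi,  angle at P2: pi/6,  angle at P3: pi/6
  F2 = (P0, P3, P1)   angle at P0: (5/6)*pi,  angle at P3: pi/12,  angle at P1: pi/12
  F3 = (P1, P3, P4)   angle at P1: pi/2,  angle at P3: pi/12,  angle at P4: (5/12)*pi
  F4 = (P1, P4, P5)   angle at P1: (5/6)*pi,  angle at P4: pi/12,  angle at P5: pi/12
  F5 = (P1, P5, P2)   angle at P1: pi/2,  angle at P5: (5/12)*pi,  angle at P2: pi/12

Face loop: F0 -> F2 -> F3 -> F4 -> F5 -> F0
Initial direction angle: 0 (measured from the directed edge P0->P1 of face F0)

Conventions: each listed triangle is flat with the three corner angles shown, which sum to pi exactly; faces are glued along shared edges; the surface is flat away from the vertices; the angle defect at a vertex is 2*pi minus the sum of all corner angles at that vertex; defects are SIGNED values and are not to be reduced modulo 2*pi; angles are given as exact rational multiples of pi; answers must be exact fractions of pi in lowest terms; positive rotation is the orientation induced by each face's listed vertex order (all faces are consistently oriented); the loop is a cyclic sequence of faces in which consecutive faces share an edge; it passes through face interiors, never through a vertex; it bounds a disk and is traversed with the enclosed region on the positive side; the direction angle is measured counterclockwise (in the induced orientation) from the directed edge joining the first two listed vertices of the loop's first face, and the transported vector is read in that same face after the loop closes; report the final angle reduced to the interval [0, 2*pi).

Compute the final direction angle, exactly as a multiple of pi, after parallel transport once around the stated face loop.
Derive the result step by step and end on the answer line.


enclosed vertex P1: corner angles sum to 2*pi, defect = 2*pi - 2*pi = 0
transport around the loop rotates by the sum of enclosed defects; add to the initial angle mod 2*pi
final angle = 0 + 0 = 0 (mod 2*pi)

Answer: final direction angle = 0


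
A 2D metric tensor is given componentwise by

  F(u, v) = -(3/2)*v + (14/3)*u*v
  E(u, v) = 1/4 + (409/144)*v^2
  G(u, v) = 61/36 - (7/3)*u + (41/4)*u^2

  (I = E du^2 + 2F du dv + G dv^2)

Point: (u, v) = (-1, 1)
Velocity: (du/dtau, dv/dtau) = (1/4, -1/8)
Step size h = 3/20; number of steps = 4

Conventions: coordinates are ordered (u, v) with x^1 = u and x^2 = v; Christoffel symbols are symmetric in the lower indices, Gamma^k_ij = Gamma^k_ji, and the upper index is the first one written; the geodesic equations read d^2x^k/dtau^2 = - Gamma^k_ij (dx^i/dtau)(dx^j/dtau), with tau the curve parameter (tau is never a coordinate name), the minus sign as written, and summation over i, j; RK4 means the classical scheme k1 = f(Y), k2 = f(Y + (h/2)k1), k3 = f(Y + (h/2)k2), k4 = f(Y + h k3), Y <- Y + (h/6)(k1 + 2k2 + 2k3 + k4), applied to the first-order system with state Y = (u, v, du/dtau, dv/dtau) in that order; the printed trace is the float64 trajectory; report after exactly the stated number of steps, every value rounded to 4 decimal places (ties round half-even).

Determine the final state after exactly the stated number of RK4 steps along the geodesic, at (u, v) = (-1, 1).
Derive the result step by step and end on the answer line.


f(Y) = (du/dtau, dv/dtau, -Gamma^u_ij Y'^i Y'^j, -Gamma^v_ij Y'^i Y'^j) with the Gammas evaluated at the stage position; h = 0.150000; intermediate values shown to 6 dp
step 0: u = -1.0000, v = 1.0000, du/dtau = 0.2500, dv/dtau = -0.1250
step 1:
  k1: at (u, v) = (-1.000000, 1.000000), (du/dtau, dv/dtau) = (0.250000, -0.125000); Gamma_uuu = 1.848009, Gamma_uuv = -4.897829, Gamma_uvv = 12.299297, Gamma_vuu = 0.926086, Gamma_vuv = -2.915016, Gamma_vvv = 5.312148; k1 = (0.250000, -0.125000, -0.613791, -0.323071)
  k2: at (u, v) = (-0.981250, 0.990625), (du/dtau, dv/dtau) = (0.203966, -0.149230); Gamma_uuu = 1.875492, Gamma_uuv = -4.925972, Gamma_uvv = 12.269391, Gamma_vuu = 0.945901, Gamma_vuv = -2.951619, Gamma_vvv = 5.333650; k2 = (0.203966, -0.149230, -0.651132, -0.337812)
  k3: at (u, v) = (-0.984703, 0.988808), (du/dtau, dv/dtau) = (0.201165, -0.150336); Gamma_uuu = 1.862478, Gamma_uuv = -4.917616, Gamma_uvv = 12.311052, Gamma_vuu = 0.935419, Gamma_vuv = -2.935824, Gamma_vvv = 5.326254; k3 = (0.201165, -0.150336, -0.651051, -0.335804)
  k4: at (u, v) = (-0.969825, 0.977450), (du/dtau, dv/dtau) = (0.152342, -0.175371); Gamma_uuu = 1.874959, Gamma_uuv = -4.934117, Gamma_uvv = 12.321516, Gamma_vuu = 0.943413, Gamma_vuv = -2.954023, Gamma_vvv = 5.337010; k4 = (0.152342, -0.175371, -0.686105, -0.343876)
  Y <- Y + (h/6)(k1 + 2k2 + 2k3 + k4): u = -0.9697, v = 0.9775, du/dtau = 0.1524, dv/dtau = -0.1754
step 2:
  k1: at (u, v) = (-0.969685, 0.977512), (du/dtau, dv/dtau) = (0.152393, -0.175354); Gamma_uuu = 1.875469, Gamma_uuv = -4.934443, Gamma_uvv = 12.319899, Gamma_vuu = 0.943823, Gamma_vuv = -2.954641, Gamma_vvv = 5.337297; k1 = (0.152393, -0.175354, -0.686108, -0.343950)
  k2: at (u, v) = (-0.958255, 0.964361), (du/dtau, dv/dtau) = (0.100935, -0.201151); Gamma_uuu = 1.874061, Gamma_uuv = -4.940222, Gamma_uvv = 12.367325, Gamma_vuu = 0.940910, Gamma_vuv = -2.955948, Gamma_vvv = 5.338123; k2 = (0.100935, -0.201151, -0.720100, -0.345606)
  k3: at (u, v) = (-0.962115, 0.962426), (du/dtau, dv/dtau) = (0.098386, -0.201275); Gamma_uuu = 1.859495, Gamma_uuv = -4.931088, Gamma_uvv = 12.414866, Gamma_vuu = 0.929246, Gamma_vuv = -2.938393, Gamma_vvv = 5.330076; k3 = (0.098386, -0.201275, -0.716243, -0.341301)
  k4: at (u, v) = (-0.954927, 0.947321), (du/dtau, dv/dtau) = (0.044957, -0.226550); Gamma_uuu = 1.841446, Gamma_uuv = -4.924705, Gamma_uvv = 12.510400, Gamma_vuu = 0.913425, Gamma_vuv = -2.919686, Gamma_vvv = 5.319790; k4 = (0.044957, -0.226550, -0.746131, -0.334357)
  Y <- Y + (h/6)(k1 + 2k2 + 2k3 + k4): u = -0.9548, v = 0.9473, du/dtau = 0.0448, dv/dtau = -0.2267
step 3:
  k1: at (u, v) = (-0.954785, 0.947344), (du/dtau, dv/dtau) = (0.044770, -0.226657); Gamma_uuu = 1.841859, Gamma_uuv = -4.924975, Gamma_uvv = 12.509093, Gamma_vuu = 0.913749, Gamma_vuv = -2.920192, Gamma_vvv = 5.320015; k1 = (0.044770, -0.226657, -0.746282, -0.334405)
  k2: at (u, v) = (-0.951427, 0.930344), (du/dtau, dv/dtau) = (-0.011201, -0.251738); Gamma_uuu = 1.808570, Gamma_uuv = -4.907305, Gamma_uvv = 12.651248, Gamma_vuu = 0.886369, Gamma_vuv = -2.883201, Gamma_vvv = 5.299359; k2 = (-0.011201, -0.251738, -0.774287, -0.319683)
  k3: at (u, v) = (-0.955625, 0.928463), (du/dtau, dv/dtau) = (-0.013301, -0.250634); Gamma_uuu = 1.793644, Gamma_uuv = -4.897808, Gamma_uvv = 12.703258, Gamma_vuu = 0.874720, Gamma_vuv = -2.865141, Gamma_vvv = 5.291062; k3 = (-0.013301, -0.250634, -0.765645, -0.313422)
  k4: at (u, v) = (-0.956780, 0.909748), (du/dtau, dv/dtau) = (-0.070076, -0.273671); Gamma_uuu = 1.744811, Gamma_uuv = -4.868247, Gamma_uvv = 12.900558, Gamma_vuu = 0.836208, Gamma_vuv = -2.809287, Gamma_vvv = 5.259664; k4 = (-0.070076, -0.273671, -0.788039, -0.290280)
  Y <- Y + (h/6)(k1 + 2k2 + 2k3 + k4): u = -0.9566, v = 0.9097, du/dtau = -0.0706, dv/dtau = -0.2739
step 4:
  k1: at (u, v) = (-0.956643, 0.909717), (du/dtau, dv/dtau) = (-0.070584, -0.273930); Gamma_uuu = 1.745056, Gamma_uuv = -4.868412, Gamma_uvv = 12.899753, Gamma_vuu = 0.836392, Gamma_vuv = -2.809603, Gamma_vvv = 5.259779; k1 = (-0.070584, -0.273930, -0.788397, -0.290200)
  k2: at (u, v) = (-0.961937, 0.889172), (du/dtau, dv/dtau) = (-0.129714, -0.295695); Gamma_uuu = 1.682165, Gamma_uuv = -4.827465, Gamma_uvv = 13.153047, Gamma_vuu = 0.788317, Gamma_vuv = -2.736552, Gamma_vvv = 5.217987; k2 = (-0.129714, -0.295695, -0.808024, -0.259576)
  k3: at (u, v) = (-0.966371, 0.887540), (du/dtau, dv/dtau) = (-0.131186, -0.293398); Gamma_uuu = 1.668285, Gamma_uuv = -4.818112, Gamma_uvv = 13.207308, Gamma_vuu = 0.777976, Gamma_vuv = -2.719458, Gamma_vvv = 5.209930; k3 = (-0.131186, -0.293398, -0.794732, -0.252530)
  k4: at (u, v) = (-0.976321, 0.865707), (du/dtau, dv/dtau) = (-0.189794, -0.311809); Gamma_uuu = 1.593628, Gamma_uuv = -4.766115, Gamma_uvv = 13.521143, Gamma_vuu = 0.723015, Gamma_vuv = -2.631336, Gamma_vvv = 5.158283; k4 = (-0.189794, -0.311809, -0.807886, -0.216116)
  Y <- Y + (h/6)(k1 + 2k2 + 2k3 + k4): u = -0.9762, v = 0.8656, du/dtau = -0.1906, dv/dtau = -0.3122

Answer: u = -0.9762, v = 0.8656, du/dtau = -0.1906, dv/dtau = -0.3122


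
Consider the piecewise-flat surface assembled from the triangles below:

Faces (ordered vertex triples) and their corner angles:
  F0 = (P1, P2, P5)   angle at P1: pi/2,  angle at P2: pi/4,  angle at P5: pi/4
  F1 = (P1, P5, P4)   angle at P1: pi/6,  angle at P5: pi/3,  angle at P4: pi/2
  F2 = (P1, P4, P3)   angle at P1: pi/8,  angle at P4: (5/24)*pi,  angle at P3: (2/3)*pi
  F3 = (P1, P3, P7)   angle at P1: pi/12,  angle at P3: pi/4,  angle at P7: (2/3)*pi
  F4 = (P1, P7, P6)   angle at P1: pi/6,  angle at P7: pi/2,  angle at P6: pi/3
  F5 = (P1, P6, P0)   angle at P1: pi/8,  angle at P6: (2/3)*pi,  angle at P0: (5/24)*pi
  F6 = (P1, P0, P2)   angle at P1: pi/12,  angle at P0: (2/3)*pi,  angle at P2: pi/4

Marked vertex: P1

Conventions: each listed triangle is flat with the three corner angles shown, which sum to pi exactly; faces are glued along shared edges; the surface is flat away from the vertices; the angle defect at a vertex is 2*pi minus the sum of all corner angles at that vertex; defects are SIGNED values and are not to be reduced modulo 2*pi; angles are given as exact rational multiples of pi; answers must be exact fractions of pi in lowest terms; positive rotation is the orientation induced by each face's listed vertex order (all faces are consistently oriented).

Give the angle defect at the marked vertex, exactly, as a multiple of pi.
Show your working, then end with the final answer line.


Sum of corner angles at P1: (5/4)*pi
defect = 2*pi - (5/4)*pi

Answer: defect(P1) = (3/4)*pi


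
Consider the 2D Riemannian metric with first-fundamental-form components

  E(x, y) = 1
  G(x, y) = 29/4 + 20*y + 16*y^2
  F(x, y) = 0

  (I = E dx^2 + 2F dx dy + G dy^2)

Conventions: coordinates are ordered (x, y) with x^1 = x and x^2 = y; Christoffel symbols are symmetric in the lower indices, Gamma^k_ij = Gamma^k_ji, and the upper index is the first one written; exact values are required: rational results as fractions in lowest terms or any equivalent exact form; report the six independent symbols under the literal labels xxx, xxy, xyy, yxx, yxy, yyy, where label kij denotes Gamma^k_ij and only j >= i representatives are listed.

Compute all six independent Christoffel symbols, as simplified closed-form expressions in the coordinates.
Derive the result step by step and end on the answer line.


E = 1; F = 0; G = 29/4 + 20*y + 16*y^2
Gamma^k_ij = (1/2) g^{kl} (d_i g_jl + d_j g_il - d_l g_ij), with g^inv = (1/(EG-F^2)) [[G, -F], [-F, E]]
first partials: E_x = 0, E_y = 0, F_x = 0, F_y = 0, G_x = 0, G_y = 20 + 32*y
D = EG - F^2 = 29/4 + 20*y + 16*y^2
expanded: Gamma^x_xx = (G E_x - 2F F_x + F E_y)/(2D), Gamma^x_xy = (G E_y - F G_x)/(2D), Gamma^x_yy = (2G F_y - G G_x - F G_y)/(2D), Gamma^y_xx = (2E F_x - E E_y - F E_x)/(2D), Gamma^y_xy = (E G_x - F E_y)/(2D), Gamma^y_yy = (E G_y - 2F F_y + F G_x)/(2D); substitute and cancel common factors

Answer: Gamma_xxx = 0, Gamma_xxy = 0, Gamma_xyy = 0, Gamma_yxx = 0, Gamma_yxy = 0, Gamma_yyy = (64*y + 40)/(64*y^2 + 80*y + 29)


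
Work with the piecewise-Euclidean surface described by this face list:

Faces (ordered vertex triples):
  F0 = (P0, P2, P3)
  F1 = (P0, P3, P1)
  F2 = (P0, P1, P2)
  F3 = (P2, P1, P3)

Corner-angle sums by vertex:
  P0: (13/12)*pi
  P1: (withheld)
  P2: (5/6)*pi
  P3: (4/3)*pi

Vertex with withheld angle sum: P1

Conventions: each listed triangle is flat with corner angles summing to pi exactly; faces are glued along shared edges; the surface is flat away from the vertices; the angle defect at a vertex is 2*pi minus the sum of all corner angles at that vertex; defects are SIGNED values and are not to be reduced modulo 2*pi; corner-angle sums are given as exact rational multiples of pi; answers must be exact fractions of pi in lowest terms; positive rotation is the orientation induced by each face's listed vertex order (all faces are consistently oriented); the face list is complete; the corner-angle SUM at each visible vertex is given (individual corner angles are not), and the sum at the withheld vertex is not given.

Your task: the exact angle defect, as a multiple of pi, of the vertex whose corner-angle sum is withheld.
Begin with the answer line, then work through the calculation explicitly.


Answer: defect(P1) = (5/4)*pi

V = 4, E = 6, F = 4; chi = V - E + F = 2
Gauss-Bonnet: total defect = 2*pi*chi = 4*pi; visible defects sum to (11/4)*pi


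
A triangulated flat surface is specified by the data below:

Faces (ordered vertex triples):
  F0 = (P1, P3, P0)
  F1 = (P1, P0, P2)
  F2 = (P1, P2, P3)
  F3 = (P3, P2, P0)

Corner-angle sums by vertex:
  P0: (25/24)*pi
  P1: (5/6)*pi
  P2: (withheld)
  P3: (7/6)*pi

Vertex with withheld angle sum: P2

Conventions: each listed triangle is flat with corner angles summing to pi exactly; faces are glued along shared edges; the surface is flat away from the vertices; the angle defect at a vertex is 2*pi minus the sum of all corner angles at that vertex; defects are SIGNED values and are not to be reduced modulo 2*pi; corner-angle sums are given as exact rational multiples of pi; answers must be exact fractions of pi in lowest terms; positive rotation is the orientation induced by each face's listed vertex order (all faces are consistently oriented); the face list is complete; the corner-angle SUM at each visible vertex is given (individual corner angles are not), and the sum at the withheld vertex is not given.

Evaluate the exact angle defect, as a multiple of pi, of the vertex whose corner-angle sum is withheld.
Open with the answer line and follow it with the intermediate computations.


Answer: defect(P2) = (25/24)*pi

V = 4, E = 6, F = 4; chi = V - E + F = 2
Gauss-Bonnet: total defect = 2*pi*chi = 4*pi; visible defects sum to (71/24)*pi


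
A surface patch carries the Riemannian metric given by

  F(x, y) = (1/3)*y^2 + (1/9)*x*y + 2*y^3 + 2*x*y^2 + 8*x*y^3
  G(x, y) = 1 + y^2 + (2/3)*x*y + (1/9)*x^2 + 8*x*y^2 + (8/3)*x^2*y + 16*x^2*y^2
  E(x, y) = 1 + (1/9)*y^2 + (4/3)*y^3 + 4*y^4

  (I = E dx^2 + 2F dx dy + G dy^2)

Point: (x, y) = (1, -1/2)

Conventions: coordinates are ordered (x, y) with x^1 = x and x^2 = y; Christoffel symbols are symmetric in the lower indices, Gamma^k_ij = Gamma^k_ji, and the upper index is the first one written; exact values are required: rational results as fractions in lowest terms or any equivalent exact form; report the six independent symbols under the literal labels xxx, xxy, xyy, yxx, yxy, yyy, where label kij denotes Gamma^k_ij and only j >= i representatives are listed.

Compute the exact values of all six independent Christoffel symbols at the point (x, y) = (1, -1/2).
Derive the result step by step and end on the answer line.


E = 10/9, F = -13/18, G = 205/36 at the point
E_x = 0, E_y = -10/9, F_x = -5/9, F_y = 95/18, G_x = 65/9, G_y = -65/3
EG - F^2 = 209/36;  g^inv = (36/209) * [[205/36, 13/18], [13/18, 10/9]]
first-kind symbols [ij,l] = (1/2)(d_i g_jl + d_j g_il - d_l g_ij): [xx,x] = E_x/2 = 0, [xx,y] = F_x - E_y/2 = 0, [xy,x] = E_y/2 = -5/9, [xy,y] = G_x/2 = 65/18, [yy,x] = F_y - G_x/2 = 5/3, [yy,y] = G_y/2 = -65/6
Gamma^x_ij = (G*[ij,x] - F*[ij,y])/(EG - F^2), Gamma^y_ij = (E*[ij,y] - F*[ij,x])/(EG - F^2)

Answer: Gamma_xxx = 0, Gamma_xxy = -20/209, Gamma_xyy = 60/209, Gamma_yxx = 0, Gamma_yxy = 130/209, Gamma_yyy = -390/209


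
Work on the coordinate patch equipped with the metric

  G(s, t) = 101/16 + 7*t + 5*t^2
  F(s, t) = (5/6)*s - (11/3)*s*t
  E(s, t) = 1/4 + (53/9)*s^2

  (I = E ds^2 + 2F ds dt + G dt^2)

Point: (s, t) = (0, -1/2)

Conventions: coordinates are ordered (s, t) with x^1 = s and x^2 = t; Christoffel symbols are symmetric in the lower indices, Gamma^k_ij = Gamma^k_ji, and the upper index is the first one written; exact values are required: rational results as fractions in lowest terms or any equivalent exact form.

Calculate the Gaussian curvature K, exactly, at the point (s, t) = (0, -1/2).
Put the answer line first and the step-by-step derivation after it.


Answer: K = -17984/4225

E = 1/4, F = 0, G = 65/16, EG - F^2 = 65/64 at the point
E_s = 0, E_t = 0, F_s = 8/3, F_t = 0, G_s = 0, G_t = 2
E_tt = 0, F_st = -11/3, G_ss = 0
By Brioschi, K is (det M1 - det M2) divided by (EG - F^2) squared.
M1 = [[-E_tt/2 + F_st - G_ss/2, E_s/2, F_s - E_t/2], [F_t - G_s/2, E, F], [G_t/2, F, G]] = [[-11/3, 0, 8/3], [0, 1/4, 0], [1, 0, 65/16]]; det M1 = -281/64
M2 = [[0, E_t/2, G_s/2], [E_t/2, E, F], [G_s/2, F, G]] = [[0, 0, 0], [0, 1/4, 0], [0, 0, 65/16]]; det M2 = 0
det M1 - det M2 = -281/64; K = -281/64 / (65/64)^2 = -17984/4225
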